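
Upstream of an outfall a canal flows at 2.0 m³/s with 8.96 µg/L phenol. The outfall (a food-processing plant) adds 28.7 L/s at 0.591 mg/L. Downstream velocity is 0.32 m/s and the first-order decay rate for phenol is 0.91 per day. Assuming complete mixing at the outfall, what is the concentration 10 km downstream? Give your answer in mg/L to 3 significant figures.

28.7 L/s = 0.0287 m³/s.
8.96 µg/L = 0.00896 mg/L.
After complete mixing, C₀ = (0.0287·0.591 + 2·0.00896) / 2.029 = 0.01719 mg/L.
Travel time t = 1e+04 m / 0.32 m/s = 3.125e+04 s = 0.3617 d.
C = 0.01719·exp(−0.91·0.3617) = 0.01719·0.7195 = 0.01237 mg/L.

0.0124 mg/L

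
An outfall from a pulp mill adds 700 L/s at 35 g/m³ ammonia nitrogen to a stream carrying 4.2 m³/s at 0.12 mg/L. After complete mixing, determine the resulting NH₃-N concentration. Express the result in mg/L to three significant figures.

700 L/s = 0.7 m³/s.
Flow-weighted mixing gives C = (0.7·35 + 4.2·0.12) / (0.7 + 4.2) = 25/4.9 = 5.103 mg/L.

5.10 mg/L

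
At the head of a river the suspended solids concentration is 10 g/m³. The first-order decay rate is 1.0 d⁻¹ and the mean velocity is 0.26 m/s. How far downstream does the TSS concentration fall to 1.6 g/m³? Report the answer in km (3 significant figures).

41.2 km

From C = C₀·e^(−kt), t = ln(C₀/C)/k = ln(10/1.6)/1.0 = 1.833/1.0 = 1.833 d.
Distance = v·t = 0.26 m/s × 1.583e+05 s = 4.117e+04 m = 41.17 km.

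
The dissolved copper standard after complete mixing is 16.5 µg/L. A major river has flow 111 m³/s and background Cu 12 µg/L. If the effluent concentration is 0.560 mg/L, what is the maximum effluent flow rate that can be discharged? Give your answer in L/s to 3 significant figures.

12 µg/L = 0.012 mg/L.
16.5 µg/L = 0.0165 mg/L.
Mass balance at complete mixing: C_std·(Q_w + Q_r) = Q_w·C_e + Q_r·C_b.
Rearranging, Q_w = Q_r·(C_std − C_b)/(C_e − C_std) = 111·(0.0165 − 0.012) / (0.56 − 0.0165) = 0.919 m³/s.
= 919 L/s.

919 L/s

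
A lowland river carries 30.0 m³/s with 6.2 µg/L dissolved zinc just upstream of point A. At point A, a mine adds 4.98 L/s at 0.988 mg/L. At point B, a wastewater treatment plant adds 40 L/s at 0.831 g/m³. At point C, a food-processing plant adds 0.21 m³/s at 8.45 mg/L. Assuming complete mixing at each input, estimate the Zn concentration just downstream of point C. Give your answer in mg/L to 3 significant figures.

0.0661 mg/L

6.2 µg/L = 0.0062 mg/L.
4.98 L/s = 0.00498 m³/s.
After input A: C = (30·0.0062 + 0.00498·0.988) / 30 = 0.006363 mg/L.
40 L/s = 0.04 m³/s.
After input B: C = (30·0.006363 + 0.04·0.831) / 30.04 = 0.007461 mg/L.
After input C: C = (30.04·0.007461 + 0.21·8.45) / 30.25 = 0.06606 mg/L.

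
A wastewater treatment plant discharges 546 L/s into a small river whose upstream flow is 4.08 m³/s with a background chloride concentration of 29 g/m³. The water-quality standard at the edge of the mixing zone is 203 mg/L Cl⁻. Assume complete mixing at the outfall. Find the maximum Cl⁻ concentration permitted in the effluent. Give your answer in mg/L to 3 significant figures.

546 L/s = 0.546 m³/s.
Mass balance: 203·4.626 = 0.546·Cₑ + 4.08·29.
Cₑ = (939.1 − 118.3) / 0.546 = 1503 mg/L.

1500 mg/L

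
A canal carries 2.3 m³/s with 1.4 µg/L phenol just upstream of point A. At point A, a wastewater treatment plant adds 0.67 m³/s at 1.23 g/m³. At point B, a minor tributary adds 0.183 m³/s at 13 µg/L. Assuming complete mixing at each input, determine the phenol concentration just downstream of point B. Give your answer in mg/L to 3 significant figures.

0.263 mg/L

1.4 µg/L = 0.0014 mg/L.
After input A: C = (2.3·0.0014 + 0.67·1.23) / 2.97 = 0.2786 mg/L.
13 µg/L = 0.013 mg/L.
After input B: C = (2.97·0.2786 + 0.183·0.013) / 3.153 = 0.2631 mg/L.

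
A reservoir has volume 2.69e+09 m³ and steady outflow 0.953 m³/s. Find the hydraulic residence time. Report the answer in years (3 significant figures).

Q = 0.953 m³/s × 3.156e+07 s/yr = 3.007e+07 m³/yr.
Hydraulic residence time τ = V/Q = 2.69e+09/3.007e+07 = 89.44 yr.

89.4 yr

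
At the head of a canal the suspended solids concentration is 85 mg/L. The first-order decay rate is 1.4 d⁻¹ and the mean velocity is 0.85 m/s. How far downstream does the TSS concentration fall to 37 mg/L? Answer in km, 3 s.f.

From C = C₀·e^(−kt), t = ln(C₀/C)/k = ln(85/37)/1.4 = 0.8317/1.4 = 0.5941 d.
Distance = v·t = 0.85 m/s × 5.133e+04 s = 4.363e+04 m = 43.63 km.

43.6 km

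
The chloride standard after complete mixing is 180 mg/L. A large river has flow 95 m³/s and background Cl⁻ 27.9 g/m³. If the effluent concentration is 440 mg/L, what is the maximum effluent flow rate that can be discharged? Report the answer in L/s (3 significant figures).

Mass balance at complete mixing: C_std·(Q_w + Q_r) = Q_w·C_e + Q_r·C_b.
Rearranging, Q_w = Q_r·(C_std − C_b)/(C_e − C_std) = 95·(180 − 27.9) / (440 − 180) = 55.58 m³/s.
= 5.558e+04 L/s.

55600 L/s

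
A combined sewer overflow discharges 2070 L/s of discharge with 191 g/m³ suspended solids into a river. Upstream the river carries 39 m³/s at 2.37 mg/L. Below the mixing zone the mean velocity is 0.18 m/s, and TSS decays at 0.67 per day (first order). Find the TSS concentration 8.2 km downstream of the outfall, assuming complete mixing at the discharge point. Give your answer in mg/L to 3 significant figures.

2070 L/s = 2.07 m³/s.
After complete mixing, C₀ = (2.07·191 + 39·2.37) / 41.07 = 11.88 mg/L.
Travel time t = 8200 m / 0.18 m/s = 4.556e+04 s = 0.5273 d.
C = 11.88·exp(−0.67·0.5273) = 11.88·0.7024 = 8.342 mg/L.

8.34 mg/L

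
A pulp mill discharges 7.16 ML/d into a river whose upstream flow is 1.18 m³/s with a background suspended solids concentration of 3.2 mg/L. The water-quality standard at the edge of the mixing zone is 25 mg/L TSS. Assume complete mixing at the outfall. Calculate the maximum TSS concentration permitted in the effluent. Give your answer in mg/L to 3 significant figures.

335 mg/L

7.16 ML/d = 0.08287 m³/s.
Mass balance: 25·1.263 = 0.08287·Cₑ + 1.18·3.2.
Cₑ = (31.57 − 3.776) / 0.08287 = 335.4 mg/L.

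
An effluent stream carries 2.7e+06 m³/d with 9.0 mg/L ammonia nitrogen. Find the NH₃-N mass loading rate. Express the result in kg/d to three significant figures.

24300 kg/d

2.7e+06 m³/d = 31.25 m³/s.
Mass flux = Q·C = 31.25 m³/s × 9 g/m³ = 281.2 g/s.
= 281.2 g/s × 86.4 = 2.43e+04 kg/d.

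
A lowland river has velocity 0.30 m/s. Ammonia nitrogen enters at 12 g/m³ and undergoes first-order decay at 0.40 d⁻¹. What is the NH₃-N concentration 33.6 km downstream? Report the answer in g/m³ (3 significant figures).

Travel time t = 33.6 km / 0.30 m/s = 3.36e+04/0.30 = 1.12e+05 s = 1.296 d.
First-order decay: C = 12·exp(−0.40·1.296) = 12·0.5954 = 7.145 g/m³.

7.14 g/m³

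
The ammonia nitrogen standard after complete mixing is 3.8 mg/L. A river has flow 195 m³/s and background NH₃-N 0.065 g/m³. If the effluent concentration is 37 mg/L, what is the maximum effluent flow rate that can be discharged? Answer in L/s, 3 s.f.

21900 L/s

Mass balance at complete mixing: C_std·(Q_w + Q_r) = Q_w·C_e + Q_r·C_b.
Rearranging, Q_w = Q_r·(C_std − C_b)/(C_e − C_std) = 195·(3.8 − 0.065) / (37 − 3.8) = 21.94 m³/s.
= 2.194e+04 L/s.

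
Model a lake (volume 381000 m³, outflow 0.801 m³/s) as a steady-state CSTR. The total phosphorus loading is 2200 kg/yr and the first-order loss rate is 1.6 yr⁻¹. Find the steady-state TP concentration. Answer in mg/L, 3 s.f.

Outflow Q = 0.801 m³/s × 3.156e+07 s/yr = 2.528e+07 m³/yr.
Steady-state CSTR mass balance: W = Q·C + k·V·C, so C = W/(Q + kV).
Q + kV = 2.528e+07 + 1.6·381000 = 2.589e+07 m³/yr.
C = 2200/2.589e+07 = 8.498e-05 kg/m³ = 0.08498 mg/L.

0.0850 mg/L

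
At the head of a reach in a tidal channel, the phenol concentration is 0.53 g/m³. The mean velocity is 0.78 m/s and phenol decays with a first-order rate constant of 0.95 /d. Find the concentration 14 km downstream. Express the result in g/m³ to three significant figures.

Travel time t = 14 km / 0.78 m/s = 1.4e+04/0.78 = 1.795e+04 s = 0.2077 d.
First-order decay: C = 0.53·exp(−0.95·0.2077) = 0.53·0.8209 = 0.4351 g/m³.

0.435 g/m³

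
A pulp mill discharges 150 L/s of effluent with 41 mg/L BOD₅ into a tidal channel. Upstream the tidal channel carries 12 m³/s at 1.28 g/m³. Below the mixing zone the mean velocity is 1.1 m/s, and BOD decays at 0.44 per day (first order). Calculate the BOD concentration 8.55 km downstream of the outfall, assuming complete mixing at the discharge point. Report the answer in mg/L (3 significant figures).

1.70 mg/L

150 L/s = 0.15 m³/s.
After complete mixing, C₀ = (0.15·41 + 12·1.28) / 12.15 = 1.77 mg/L.
Travel time t = 8550 m / 1.1 m/s = 7773 s = 0.08996 d.
C = 1.77·exp(−0.44·0.08996) = 1.77·0.9612 = 1.702 mg/L.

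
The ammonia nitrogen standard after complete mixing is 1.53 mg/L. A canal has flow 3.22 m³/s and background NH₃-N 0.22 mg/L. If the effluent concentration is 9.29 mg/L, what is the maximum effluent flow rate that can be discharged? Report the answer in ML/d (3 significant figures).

Mass balance at complete mixing: C_std·(Q_w + Q_r) = Q_w·C_e + Q_r·C_b.
Rearranging, Q_w = Q_r·(C_std − C_b)/(C_e − C_std) = 3.22·(1.53 − 0.22) / (9.29 − 1.53) = 0.5436 m³/s.
= 46.97 ML/d.

47.0 ML/d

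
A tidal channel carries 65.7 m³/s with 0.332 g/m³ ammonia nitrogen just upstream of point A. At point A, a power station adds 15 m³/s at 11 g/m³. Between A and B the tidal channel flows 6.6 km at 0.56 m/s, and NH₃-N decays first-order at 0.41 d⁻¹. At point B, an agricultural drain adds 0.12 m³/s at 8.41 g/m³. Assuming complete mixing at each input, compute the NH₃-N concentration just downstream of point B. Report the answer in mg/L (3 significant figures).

2.20 mg/L

After input A: C = (65.7·0.332 + 15·11) / 80.7 = 2.315 mg/L.
Over the 6.6 km reach to input B (t = 1.179e+04 s = 0.1364 d), decay gives C = 2.315·exp(−0.41·0.1364) = 2.189 mg/L.
After input B: C = (80.7·2.189 + 0.12·8.41) / 80.82 = 2.198 mg/L.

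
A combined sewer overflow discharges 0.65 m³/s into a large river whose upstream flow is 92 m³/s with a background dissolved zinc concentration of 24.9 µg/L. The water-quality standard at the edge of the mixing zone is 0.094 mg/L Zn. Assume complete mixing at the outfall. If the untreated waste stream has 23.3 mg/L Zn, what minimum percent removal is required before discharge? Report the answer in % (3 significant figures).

57.6 %

24.9 µg/L = 0.0249 mg/L.
Mass balance: 0.094·92.65 = 0.65·Cₑ + 92·0.0249.
Cₑ = (8.709 − 2.291) / 0.65 = 9.874 mg/L.
Required removal = 1 − 9.874/23.3 = 57.62 %.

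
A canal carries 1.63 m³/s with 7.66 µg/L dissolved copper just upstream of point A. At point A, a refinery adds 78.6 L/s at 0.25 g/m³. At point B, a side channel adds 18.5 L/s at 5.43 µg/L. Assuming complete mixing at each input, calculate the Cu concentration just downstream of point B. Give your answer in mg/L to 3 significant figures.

0.0187 mg/L

7.66 µg/L = 0.00766 mg/L.
78.6 L/s = 0.0786 m³/s.
After input A: C = (1.63·0.00766 + 0.0786·0.25) / 1.709 = 0.01881 mg/L.
18.5 L/s = 0.0185 m³/s.
5.43 µg/L = 0.00543 mg/L.
After input B: C = (1.709·0.01881 + 0.0185·0.00543) / 1.727 = 0.01866 mg/L.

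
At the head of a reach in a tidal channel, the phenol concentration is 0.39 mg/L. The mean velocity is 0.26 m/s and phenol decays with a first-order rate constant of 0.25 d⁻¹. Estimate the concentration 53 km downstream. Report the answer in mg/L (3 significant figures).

Travel time t = 53 km / 0.26 m/s = 5.3e+04/0.26 = 2.038e+05 s = 2.359 d.
First-order decay: C = 0.39·exp(−0.25·2.359) = 0.39·0.5544 = 0.2162 mg/L.

0.216 mg/L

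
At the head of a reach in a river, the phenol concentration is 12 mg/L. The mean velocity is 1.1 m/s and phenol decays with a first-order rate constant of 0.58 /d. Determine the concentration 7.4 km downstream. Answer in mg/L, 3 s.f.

11.5 mg/L

Travel time t = 7.4 km / 1.1 m/s = 7400/1.1 = 6727 s = 0.07786 d.
First-order decay: C = 12·exp(−0.58·0.07786) = 12·0.9558 = 11.47 mg/L.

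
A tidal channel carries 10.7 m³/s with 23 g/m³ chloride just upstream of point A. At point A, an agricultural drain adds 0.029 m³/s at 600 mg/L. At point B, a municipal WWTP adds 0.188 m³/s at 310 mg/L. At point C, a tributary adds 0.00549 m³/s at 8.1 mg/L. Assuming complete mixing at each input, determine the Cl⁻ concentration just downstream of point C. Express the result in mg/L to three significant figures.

29.5 mg/L

After input A: C = (10.7·23 + 0.029·600) / 10.73 = 24.56 mg/L.
After input B: C = (10.73·24.56 + 0.188·310) / 10.92 = 29.48 mg/L.
After input C: C = (10.92·29.48 + 0.00549·8.1) / 10.92 = 29.46 mg/L.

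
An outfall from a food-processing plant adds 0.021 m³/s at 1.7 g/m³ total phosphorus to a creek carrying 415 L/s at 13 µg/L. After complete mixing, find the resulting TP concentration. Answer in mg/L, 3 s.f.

415 L/s = 0.415 m³/s.
13 µg/L = 0.013 mg/L.
Flow-weighted mixing gives C = (0.021·1.7 + 0.415·0.013) / (0.021 + 0.415) = 0.0411/0.436 = 0.09425 mg/L.

0.0943 mg/L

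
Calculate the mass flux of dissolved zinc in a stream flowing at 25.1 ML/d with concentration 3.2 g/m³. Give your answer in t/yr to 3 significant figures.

29.3 t/yr

25.1 ML/d = 0.2905 m³/s.
Mass flux = Q·C = 0.2905 m³/s × 3.2 g/m³ = 0.9296 g/s.
= 0.9296 g/s × 31.56 = 29.34 t/yr.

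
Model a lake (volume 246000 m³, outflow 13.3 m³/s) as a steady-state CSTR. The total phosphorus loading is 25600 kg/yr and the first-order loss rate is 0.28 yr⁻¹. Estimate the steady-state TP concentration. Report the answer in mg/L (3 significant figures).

0.0610 mg/L

Outflow Q = 13.3 m³/s × 3.156e+07 s/yr = 4.197e+08 m³/yr.
Steady-state CSTR mass balance: W = Q·C + k·V·C, so C = W/(Q + kV).
Q + kV = 4.197e+08 + 0.28·246000 = 4.198e+08 m³/yr.
C = 25600/4.198e+08 = 6.098e-05 kg/m³ = 0.06098 mg/L.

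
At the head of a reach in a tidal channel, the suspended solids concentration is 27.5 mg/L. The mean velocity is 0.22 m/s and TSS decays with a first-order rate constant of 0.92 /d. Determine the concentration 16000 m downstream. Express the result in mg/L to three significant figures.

12.7 mg/L

Travel time t = 16000 m / 0.22 m/s = 1.6e+04/0.22 = 7.273e+04 s = 0.8418 d.
First-order decay: C = 27.5·exp(−0.92·0.8418) = 27.5·0.461 = 12.68 mg/L.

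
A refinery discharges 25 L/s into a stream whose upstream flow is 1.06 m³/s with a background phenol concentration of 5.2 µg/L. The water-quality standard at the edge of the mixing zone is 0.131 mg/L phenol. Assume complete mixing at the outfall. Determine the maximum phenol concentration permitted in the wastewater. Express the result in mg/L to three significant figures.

25 L/s = 0.025 m³/s.
5.2 µg/L = 0.0052 mg/L.
Mass balance: 0.131·1.085 = 0.025·Cₑ + 1.06·0.0052.
Cₑ = (0.1421 − 0.005512) / 0.025 = 5.465 mg/L.

5.46 mg/L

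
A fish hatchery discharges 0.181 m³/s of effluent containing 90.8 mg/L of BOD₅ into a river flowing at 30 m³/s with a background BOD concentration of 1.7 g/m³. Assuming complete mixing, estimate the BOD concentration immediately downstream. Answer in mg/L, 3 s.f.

Flow-weighted mixing gives C = (0.181·90.8 + 30·1.7) / (0.181 + 30) = 67.43/30.18 = 2.234 mg/L.

2.23 mg/L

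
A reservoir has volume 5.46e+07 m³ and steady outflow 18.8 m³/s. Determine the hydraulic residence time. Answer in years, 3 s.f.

Q = 18.8 m³/s × 3.156e+07 s/yr = 5.933e+08 m³/yr.
Hydraulic residence time τ = V/Q = 5.46e+07/5.933e+08 = 0.09203 yr.

0.0920 yr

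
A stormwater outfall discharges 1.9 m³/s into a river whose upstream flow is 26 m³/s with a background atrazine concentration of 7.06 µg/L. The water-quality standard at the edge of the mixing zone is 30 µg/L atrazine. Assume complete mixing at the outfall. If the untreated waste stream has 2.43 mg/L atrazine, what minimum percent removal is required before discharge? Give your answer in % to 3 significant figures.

7.06 µg/L = 0.00706 mg/L.
30 µg/L = 0.03 mg/L.
Mass balance: 0.03·27.9 = 1.9·Cₑ + 26·0.00706.
Cₑ = (0.837 − 0.1836) / 1.9 = 0.3439 mg/L.
Required removal = 1 − 0.3439/2.43 = 85.85 %.

85.8 %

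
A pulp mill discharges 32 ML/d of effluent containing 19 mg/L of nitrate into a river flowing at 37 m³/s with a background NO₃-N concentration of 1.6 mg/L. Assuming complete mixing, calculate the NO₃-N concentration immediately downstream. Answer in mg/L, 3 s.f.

1.77 mg/L

32 ML/d = 0.3704 m³/s.
Conservation of mass across the mixing zone: C = (0.3704·19 + 37·1.6) / (0.3704 + 37) = 66.24/37.37 = 1.772 mg/L.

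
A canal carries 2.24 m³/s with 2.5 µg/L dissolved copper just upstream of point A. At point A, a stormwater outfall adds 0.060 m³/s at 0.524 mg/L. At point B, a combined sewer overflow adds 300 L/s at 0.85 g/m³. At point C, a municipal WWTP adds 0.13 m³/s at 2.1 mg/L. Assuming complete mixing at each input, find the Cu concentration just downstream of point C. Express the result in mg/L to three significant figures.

2.5 µg/L = 0.0025 mg/L.
After input A: C = (2.24·0.0025 + 0.06·0.524) / 2.3 = 0.0161 mg/L.
300 L/s = 0.3 m³/s.
After input B: C = (2.3·0.0161 + 0.3·0.85) / 2.6 = 0.1123 mg/L.
After input C: C = (2.6·0.1123 + 0.13·2.1) / 2.73 = 0.207 mg/L.

0.207 mg/L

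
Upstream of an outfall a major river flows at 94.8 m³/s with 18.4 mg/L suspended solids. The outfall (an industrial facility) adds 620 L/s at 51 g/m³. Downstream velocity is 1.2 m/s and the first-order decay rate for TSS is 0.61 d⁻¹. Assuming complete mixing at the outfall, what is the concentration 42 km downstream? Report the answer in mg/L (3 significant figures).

620 L/s = 0.62 m³/s.
After complete mixing, C₀ = (0.62·51 + 94.8·18.4) / 95.42 = 18.61 mg/L.
Travel time t = 4.2e+04 m / 1.2 m/s = 3.5e+04 s = 0.4051 d.
C = 18.61·exp(−0.61·0.4051) = 18.61·0.7811 = 14.54 mg/L.

14.5 mg/L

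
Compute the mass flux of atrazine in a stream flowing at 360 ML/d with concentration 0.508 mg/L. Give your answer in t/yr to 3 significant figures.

66.8 t/yr

360 ML/d = 4.167 m³/s.
Mass flux = Q·C = 4.167 m³/s × 0.508 g/m³ = 2.117 g/s.
= 2.117 g/s × 31.56 = 66.8 t/yr.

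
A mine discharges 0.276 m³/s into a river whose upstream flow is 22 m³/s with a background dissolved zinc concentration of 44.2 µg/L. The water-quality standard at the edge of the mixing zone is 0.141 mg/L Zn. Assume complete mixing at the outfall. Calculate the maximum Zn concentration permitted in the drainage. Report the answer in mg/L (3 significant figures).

7.86 mg/L

44.2 µg/L = 0.0442 mg/L.
Mass balance: 0.141·22.28 = 0.276·Cₑ + 22·0.0442.
Cₑ = (3.141 − 0.9724) / 0.276 = 7.857 mg/L.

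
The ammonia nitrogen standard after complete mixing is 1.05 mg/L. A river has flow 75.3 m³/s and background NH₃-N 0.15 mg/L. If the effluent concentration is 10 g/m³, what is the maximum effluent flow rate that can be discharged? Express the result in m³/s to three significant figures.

7.57 m³/s

Mass balance at complete mixing: C_std·(Q_w + Q_r) = Q_w·C_e + Q_r·C_b.
Rearranging, Q_w = Q_r·(C_std − C_b)/(C_e − C_std) = 75.3·(1.05 − 0.15) / (10 − 1.05) = 7.572 m³/s.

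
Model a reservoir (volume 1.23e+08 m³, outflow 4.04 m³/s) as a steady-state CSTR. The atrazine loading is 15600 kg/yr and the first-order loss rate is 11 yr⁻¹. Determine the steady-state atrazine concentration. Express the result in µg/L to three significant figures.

10.5 µg/L

Outflow Q = 4.04 m³/s × 3.156e+07 s/yr = 1.275e+08 m³/yr.
Steady-state CSTR mass balance: W = Q·C + k·V·C, so C = W/(Q + kV).
Q + kV = 1.275e+08 + 11·1.23e+08 = 1.48e+09 m³/yr.
C = 15600/1.48e+09 = 1.054e-05 kg/m³ = 0.01054 mg/L = 10.54 µg/L.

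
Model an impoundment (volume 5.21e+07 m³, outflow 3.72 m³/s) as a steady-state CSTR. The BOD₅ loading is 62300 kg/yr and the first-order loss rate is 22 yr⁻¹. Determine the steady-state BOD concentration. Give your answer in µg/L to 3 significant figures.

Outflow Q = 3.72 m³/s × 3.156e+07 s/yr = 1.174e+08 m³/yr.
Steady-state CSTR mass balance: W = Q·C + k·V·C, so C = W/(Q + kV).
Q + kV = 1.174e+08 + 22·5.21e+07 = 1.264e+09 m³/yr.
C = 62300/1.264e+09 = 4.93e-05 kg/m³ = 0.0493 mg/L = 49.3 µg/L.

49.3 µg/L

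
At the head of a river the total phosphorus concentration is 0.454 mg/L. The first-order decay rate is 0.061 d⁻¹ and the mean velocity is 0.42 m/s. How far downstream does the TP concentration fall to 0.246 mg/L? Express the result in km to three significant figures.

365 km

From C = C₀·e^(−kt), t = ln(C₀/C)/k = ln(0.454/0.246)/0.061 = 0.6128/0.061 = 10.05 d.
Distance = v·t = 0.42 m/s × 8.679e+05 s = 3.645e+05 m = 364.5 km.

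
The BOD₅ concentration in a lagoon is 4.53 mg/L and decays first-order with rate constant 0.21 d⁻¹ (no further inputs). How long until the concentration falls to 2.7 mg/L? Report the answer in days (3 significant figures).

t = ln(C₀/C)/k = ln(4.53/2.7)/0.21 = 0.5175/0.21 = 2.464 d.

2.46 d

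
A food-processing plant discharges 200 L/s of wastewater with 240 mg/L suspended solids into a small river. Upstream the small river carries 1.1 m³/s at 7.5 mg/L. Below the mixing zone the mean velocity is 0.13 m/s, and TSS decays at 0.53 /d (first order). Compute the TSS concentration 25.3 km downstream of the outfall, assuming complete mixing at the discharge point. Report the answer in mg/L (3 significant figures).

13.1 mg/L

200 L/s = 0.2 m³/s.
After complete mixing, C₀ = (0.2·240 + 1.1·7.5) / 1.3 = 43.27 mg/L.
Travel time t = 2.53e+04 m / 0.13 m/s = 1.946e+05 s = 2.252 d.
C = 43.27·exp(−0.53·2.252) = 43.27·0.3031 = 13.11 mg/L.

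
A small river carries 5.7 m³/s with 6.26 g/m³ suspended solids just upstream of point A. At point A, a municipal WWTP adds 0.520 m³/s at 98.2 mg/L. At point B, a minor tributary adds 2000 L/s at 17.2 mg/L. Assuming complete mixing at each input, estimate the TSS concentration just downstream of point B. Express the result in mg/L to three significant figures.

After input A: C = (5.7·6.26 + 0.52·98.2) / 6.22 = 13.95 mg/L.
2000 L/s = 2 m³/s.
After input B: C = (6.22·13.95 + 2·17.2) / 8.22 = 14.74 mg/L.

14.7 mg/L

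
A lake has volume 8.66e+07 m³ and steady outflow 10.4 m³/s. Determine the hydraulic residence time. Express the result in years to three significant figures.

0.264 yr

Q = 10.4 m³/s × 3.156e+07 s/yr = 3.282e+08 m³/yr.
Hydraulic residence time τ = V/Q = 8.66e+07/3.282e+08 = 0.2639 yr.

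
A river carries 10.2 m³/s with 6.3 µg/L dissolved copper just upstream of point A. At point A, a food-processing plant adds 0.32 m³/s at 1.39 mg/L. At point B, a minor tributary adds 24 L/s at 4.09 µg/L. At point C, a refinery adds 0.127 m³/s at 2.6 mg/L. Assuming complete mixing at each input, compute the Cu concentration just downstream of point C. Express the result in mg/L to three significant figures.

0.0787 mg/L

6.3 µg/L = 0.0063 mg/L.
After input A: C = (10.2·0.0063 + 0.32·1.39) / 10.52 = 0.04839 mg/L.
24 L/s = 0.024 m³/s.
4.09 µg/L = 0.00409 mg/L.
After input B: C = (10.52·0.04839 + 0.024·0.00409) / 10.54 = 0.04829 mg/L.
After input C: C = (10.54·0.04829 + 0.127·2.6) / 10.67 = 0.07866 mg/L.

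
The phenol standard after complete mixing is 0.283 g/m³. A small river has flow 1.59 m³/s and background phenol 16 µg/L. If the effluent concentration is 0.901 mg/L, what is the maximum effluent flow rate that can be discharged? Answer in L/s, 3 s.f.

687 L/s

16 µg/L = 0.016 mg/L.
Mass balance at complete mixing: C_std·(Q_w + Q_r) = Q_w·C_e + Q_r·C_b.
Rearranging, Q_w = Q_r·(C_std − C_b)/(C_e − C_std) = 1.59·(0.283 − 0.016) / (0.901 − 0.283) = 0.6869 m³/s.
= 686.9 L/s.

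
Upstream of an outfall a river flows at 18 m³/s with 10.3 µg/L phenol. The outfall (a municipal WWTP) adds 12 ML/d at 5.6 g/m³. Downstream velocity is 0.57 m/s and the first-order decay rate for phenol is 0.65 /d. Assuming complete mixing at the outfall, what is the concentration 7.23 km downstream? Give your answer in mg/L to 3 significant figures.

12 ML/d = 0.1389 m³/s.
10.3 µg/L = 0.0103 mg/L.
After complete mixing, C₀ = (0.1389·5.6 + 18·0.0103) / 18.14 = 0.0531 mg/L.
Travel time t = 7230 m / 0.57 m/s = 1.268e+04 s = 0.1468 d.
C = 0.0531·exp(−0.65·0.1468) = 0.0531·0.909 = 0.04827 mg/L.

0.0483 mg/L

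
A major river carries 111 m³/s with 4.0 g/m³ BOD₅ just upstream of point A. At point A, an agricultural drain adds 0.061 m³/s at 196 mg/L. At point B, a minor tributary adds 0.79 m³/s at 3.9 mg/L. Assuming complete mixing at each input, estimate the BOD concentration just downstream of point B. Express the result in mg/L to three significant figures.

After input A: C = (111·4 + 0.061·196) / 111.1 = 4.105 mg/L.
After input B: C = (111.1·4.105 + 0.79·3.9) / 111.9 = 4.104 mg/L.

4.10 mg/L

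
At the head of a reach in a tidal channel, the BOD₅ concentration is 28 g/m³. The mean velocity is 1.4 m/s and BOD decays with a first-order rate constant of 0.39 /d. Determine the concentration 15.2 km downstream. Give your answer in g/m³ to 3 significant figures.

26.7 g/m³

Travel time t = 15.2 km / 1.4 m/s = 1.52e+04/1.4 = 1.086e+04 s = 0.1257 d.
First-order decay: C = 28·exp(−0.39·0.1257) = 28·0.9522 = 26.66 g/m³.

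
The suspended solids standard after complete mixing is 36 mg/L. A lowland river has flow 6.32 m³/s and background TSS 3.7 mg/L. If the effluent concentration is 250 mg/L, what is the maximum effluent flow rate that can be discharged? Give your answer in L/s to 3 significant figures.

Mass balance at complete mixing: C_std·(Q_w + Q_r) = Q_w·C_e + Q_r·C_b.
Rearranging, Q_w = Q_r·(C_std − C_b)/(C_e − C_std) = 6.32·(36 − 3.7) / (250 − 36) = 0.9539 m³/s.
= 953.9 L/s.

954 L/s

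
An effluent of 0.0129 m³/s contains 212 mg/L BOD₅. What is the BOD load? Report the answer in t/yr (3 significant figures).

86.3 t/yr

Mass flux = Q·C = 0.0129 m³/s × 212 g/m³ = 2.735 g/s.
= 2.735 g/s × 31.56 = 86.3 t/yr.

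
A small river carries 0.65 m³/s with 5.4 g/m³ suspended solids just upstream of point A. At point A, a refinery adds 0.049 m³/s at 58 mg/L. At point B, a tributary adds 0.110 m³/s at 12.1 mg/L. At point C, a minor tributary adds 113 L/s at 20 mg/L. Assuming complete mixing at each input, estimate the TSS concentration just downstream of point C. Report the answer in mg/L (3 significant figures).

After input A: C = (0.65·5.4 + 0.049·58) / 0.699 = 9.087 mg/L.
After input B: C = (0.699·9.087 + 0.11·12.1) / 0.809 = 9.497 mg/L.
113 L/s = 0.113 m³/s.
After input C: C = (0.809·9.497 + 0.113·20) / 0.922 = 10.78 mg/L.

10.8 mg/L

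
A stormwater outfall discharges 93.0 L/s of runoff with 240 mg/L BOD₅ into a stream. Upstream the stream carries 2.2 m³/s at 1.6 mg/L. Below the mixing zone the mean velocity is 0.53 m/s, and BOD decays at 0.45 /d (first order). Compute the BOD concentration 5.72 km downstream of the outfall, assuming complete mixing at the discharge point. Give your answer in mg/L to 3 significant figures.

93.0 L/s = 0.093 m³/s.
After complete mixing, C₀ = (0.093·240 + 2.2·1.6) / 2.293 = 11.27 mg/L.
Travel time t = 5720 m / 0.53 m/s = 1.079e+04 s = 0.1249 d.
C = 11.27·exp(−0.45·0.1249) = 11.27·0.9453 = 10.65 mg/L.

10.7 mg/L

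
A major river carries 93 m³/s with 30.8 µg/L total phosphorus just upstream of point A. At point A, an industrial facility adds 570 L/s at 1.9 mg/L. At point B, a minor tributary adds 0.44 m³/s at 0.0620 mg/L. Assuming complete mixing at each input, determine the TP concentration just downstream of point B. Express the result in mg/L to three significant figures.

0.0423 mg/L

30.8 µg/L = 0.0308 mg/L.
570 L/s = 0.57 m³/s.
After input A: C = (93·0.0308 + 0.57·1.9) / 93.57 = 0.04219 mg/L.
After input B: C = (93.57·0.04219 + 0.44·0.062) / 94.01 = 0.04228 mg/L.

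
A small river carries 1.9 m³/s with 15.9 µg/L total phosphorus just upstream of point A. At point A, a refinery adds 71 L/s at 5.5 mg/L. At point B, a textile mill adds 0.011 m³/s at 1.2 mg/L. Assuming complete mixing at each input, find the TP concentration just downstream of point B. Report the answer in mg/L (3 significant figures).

15.9 µg/L = 0.0159 mg/L.
71 L/s = 0.071 m³/s.
After input A: C = (1.9·0.0159 + 0.071·5.5) / 1.971 = 0.2135 mg/L.
After input B: C = (1.971·0.2135 + 0.011·1.2) / 1.982 = 0.2189 mg/L.

0.219 mg/L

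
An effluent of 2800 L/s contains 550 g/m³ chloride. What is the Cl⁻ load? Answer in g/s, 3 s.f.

2800 L/s = 2.8 m³/s.
Mass flux = Q·C = 2.8 m³/s × 550 g/m³ = 1540 g/s.

1540 g/s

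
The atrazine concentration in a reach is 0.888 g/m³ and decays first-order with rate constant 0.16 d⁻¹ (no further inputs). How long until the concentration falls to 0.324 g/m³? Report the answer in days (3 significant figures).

t = ln(C₀/C)/k = ln(0.888/0.324)/0.16 = 1.008/0.16 = 6.301 d.

6.30 d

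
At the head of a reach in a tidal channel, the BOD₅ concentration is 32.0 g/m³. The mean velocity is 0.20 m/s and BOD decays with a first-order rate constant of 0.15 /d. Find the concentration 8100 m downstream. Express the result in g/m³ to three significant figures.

29.8 g/m³

Travel time t = 8100 m / 0.20 m/s = 8100/0.20 = 4.05e+04 s = 0.4688 d.
First-order decay: C = 32.0·exp(−0.15·0.4688) = 32.0·0.9321 = 29.83 g/m³.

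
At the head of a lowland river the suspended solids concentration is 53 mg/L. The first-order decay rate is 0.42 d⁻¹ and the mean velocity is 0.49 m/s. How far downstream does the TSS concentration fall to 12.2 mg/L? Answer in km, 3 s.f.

148 km

From C = C₀·e^(−kt), t = ln(C₀/C)/k = ln(53/12.2)/0.42 = 1.469/0.42 = 3.497 d.
Distance = v·t = 0.49 m/s × 3.022e+05 s = 1.481e+05 m = 148.1 km.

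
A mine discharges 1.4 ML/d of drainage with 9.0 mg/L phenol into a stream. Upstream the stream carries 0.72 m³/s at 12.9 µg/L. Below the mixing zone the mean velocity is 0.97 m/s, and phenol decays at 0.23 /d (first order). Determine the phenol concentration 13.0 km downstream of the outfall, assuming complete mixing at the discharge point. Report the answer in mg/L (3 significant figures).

0.203 mg/L

1.4 ML/d = 0.0162 m³/s.
12.9 µg/L = 0.0129 mg/L.
After complete mixing, C₀ = (0.0162·9 + 0.72·0.0129) / 0.7362 = 0.2107 mg/L.
Travel time t = 1.3e+04 m / 0.97 m/s = 1.34e+04 s = 0.1551 d.
C = 0.2107·exp(−0.23·0.1551) = 0.2107·0.965 = 0.2033 mg/L.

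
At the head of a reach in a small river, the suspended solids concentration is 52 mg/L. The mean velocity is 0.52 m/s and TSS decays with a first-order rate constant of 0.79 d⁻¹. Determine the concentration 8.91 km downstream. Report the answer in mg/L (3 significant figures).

44.5 mg/L

Travel time t = 8.91 km / 0.52 m/s = 8910/0.52 = 1.713e+04 s = 0.1983 d.
First-order decay: C = 52·exp(−0.79·0.1983) = 52·0.855 = 44.46 mg/L.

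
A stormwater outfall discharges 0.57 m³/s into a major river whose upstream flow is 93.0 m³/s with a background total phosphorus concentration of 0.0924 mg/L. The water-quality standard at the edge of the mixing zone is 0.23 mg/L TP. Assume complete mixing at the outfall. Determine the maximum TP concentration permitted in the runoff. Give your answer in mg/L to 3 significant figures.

22.7 mg/L

Mass balance: 0.23·93.57 = 0.57·Cₑ + 93·0.0924.
Cₑ = (21.52 − 8.593) / 0.57 = 22.68 mg/L.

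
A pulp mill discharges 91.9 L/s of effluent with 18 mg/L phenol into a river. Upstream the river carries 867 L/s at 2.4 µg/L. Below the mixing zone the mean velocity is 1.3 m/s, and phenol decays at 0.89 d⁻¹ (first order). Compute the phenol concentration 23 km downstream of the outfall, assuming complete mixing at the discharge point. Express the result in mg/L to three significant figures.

91.9 L/s = 0.0919 m³/s.
867 L/s = 0.867 m³/s.
2.4 µg/L = 0.0024 mg/L.
After complete mixing, C₀ = (0.0919·18 + 0.867·0.0024) / 0.9589 = 1.727 mg/L.
Travel time t = 2.3e+04 m / 1.3 m/s = 1.769e+04 s = 0.2048 d.
C = 1.727·exp(−0.89·0.2048) = 1.727·0.8334 = 1.44 mg/L.

1.44 mg/L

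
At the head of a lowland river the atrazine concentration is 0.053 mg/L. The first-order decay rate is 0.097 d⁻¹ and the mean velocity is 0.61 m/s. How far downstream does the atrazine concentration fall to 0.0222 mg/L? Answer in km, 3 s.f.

473 km

From C = C₀·e^(−kt), t = ln(C₀/C)/k = ln(0.053/0.0222)/0.097 = 0.8702/0.097 = 8.971 d.
Distance = v·t = 0.61 m/s × 7.751e+05 s = 4.728e+05 m = 472.8 km.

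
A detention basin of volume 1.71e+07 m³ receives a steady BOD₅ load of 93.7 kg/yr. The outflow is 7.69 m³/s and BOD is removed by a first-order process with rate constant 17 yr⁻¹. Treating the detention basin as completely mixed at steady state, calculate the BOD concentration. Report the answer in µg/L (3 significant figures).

Outflow Q = 7.69 m³/s × 3.156e+07 s/yr = 2.427e+08 m³/yr.
Steady-state CSTR mass balance: W = Q·C + k·V·C, so C = W/(Q + kV).
Q + kV = 2.427e+08 + 17·1.71e+07 = 5.334e+08 m³/yr.
C = 93.7/5.334e+08 = 1.757e-07 kg/m³ = 0.0001757 mg/L = 0.1757 µg/L.

0.176 µg/L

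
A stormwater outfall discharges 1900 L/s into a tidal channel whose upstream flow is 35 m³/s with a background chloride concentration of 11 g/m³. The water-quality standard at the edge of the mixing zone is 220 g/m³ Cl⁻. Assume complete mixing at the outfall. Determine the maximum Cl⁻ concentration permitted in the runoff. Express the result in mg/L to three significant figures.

1900 L/s = 1.9 m³/s.
Mass balance: 220·36.9 = 1.9·Cₑ + 35·11.
Cₑ = (8118 − 385) / 1.9 = 4070 mg/L.

4070 mg/L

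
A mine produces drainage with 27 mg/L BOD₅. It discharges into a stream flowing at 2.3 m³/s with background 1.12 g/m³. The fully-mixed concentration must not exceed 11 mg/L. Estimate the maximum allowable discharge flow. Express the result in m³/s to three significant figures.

Mass balance at complete mixing: C_std·(Q_w + Q_r) = Q_w·C_e + Q_r·C_b.
Rearranging, Q_w = Q_r·(C_std − C_b)/(C_e − C_std) = 2.3·(11 − 1.12) / (27 − 11) = 1.42 m³/s.

1.42 m³/s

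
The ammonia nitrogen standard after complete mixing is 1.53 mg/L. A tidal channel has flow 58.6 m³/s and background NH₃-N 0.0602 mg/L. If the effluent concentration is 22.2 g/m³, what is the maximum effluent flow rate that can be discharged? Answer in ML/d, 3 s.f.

360 ML/d

Mass balance at complete mixing: C_std·(Q_w + Q_r) = Q_w·C_e + Q_r·C_b.
Rearranging, Q_w = Q_r·(C_std − C_b)/(C_e − C_std) = 58.6·(1.53 − 0.0602) / (22.2 − 1.53) = 4.167 m³/s.
= 360 ML/d.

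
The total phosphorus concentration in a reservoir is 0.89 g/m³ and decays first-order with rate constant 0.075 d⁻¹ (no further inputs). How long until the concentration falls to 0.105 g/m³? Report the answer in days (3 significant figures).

t = ln(C₀/C)/k = ln(0.89/0.105)/0.075 = 2.137/0.075 = 28.5 d.

28.5 d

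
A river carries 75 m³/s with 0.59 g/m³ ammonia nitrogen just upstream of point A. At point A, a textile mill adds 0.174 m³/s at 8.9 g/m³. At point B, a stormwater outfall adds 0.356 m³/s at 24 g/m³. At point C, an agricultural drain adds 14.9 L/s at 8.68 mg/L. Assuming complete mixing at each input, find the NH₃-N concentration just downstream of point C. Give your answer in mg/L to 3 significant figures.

0.721 mg/L

After input A: C = (75·0.59 + 0.174·8.9) / 75.17 = 0.6092 mg/L.
After input B: C = (75.17·0.6092 + 0.356·24) / 75.53 = 0.7195 mg/L.
14.9 L/s = 0.0149 m³/s.
After input C: C = (75.53·0.7195 + 0.0149·8.68) / 75.54 = 0.7211 mg/L.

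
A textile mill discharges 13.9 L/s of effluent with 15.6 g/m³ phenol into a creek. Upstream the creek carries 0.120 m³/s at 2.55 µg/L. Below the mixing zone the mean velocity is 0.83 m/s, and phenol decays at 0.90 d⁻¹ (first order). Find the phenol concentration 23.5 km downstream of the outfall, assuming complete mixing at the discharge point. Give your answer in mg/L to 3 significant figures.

1.21 mg/L

13.9 L/s = 0.0139 m³/s.
2.55 µg/L = 0.00255 mg/L.
After complete mixing, C₀ = (0.0139·15.6 + 0.12·0.00255) / 0.1339 = 1.622 mg/L.
Travel time t = 2.35e+04 m / 0.83 m/s = 2.831e+04 s = 0.3277 d.
C = 1.622·exp(−0.90·0.3277) = 1.622·0.7446 = 1.207 mg/L.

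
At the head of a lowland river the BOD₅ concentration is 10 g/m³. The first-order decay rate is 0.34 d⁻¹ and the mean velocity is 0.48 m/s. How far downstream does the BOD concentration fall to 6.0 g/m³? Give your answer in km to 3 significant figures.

From C = C₀·e^(−kt), t = ln(C₀/C)/k = ln(10/6.0)/0.34 = 0.5108/0.34 = 1.502 d.
Distance = v·t = 0.48 m/s × 1.298e+05 s = 6.231e+04 m = 62.31 km.

62.3 km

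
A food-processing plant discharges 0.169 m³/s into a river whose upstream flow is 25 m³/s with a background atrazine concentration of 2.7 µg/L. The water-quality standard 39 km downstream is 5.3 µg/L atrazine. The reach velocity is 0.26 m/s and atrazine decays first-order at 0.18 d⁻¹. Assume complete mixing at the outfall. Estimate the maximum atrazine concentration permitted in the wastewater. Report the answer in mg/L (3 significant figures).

0.679 mg/L

2.7 µg/L = 0.0027 mg/L.
5.3 µg/L = 0.0053 mg/L.
Travel time to the compliance point: t = 3.9e+04/0.26 = 1.5e+05 s = 1.736 d; decay factor exp(−0.18·1.736) = 0.7316.
So the concentration just after mixing may be at most 0.0053/0.7316 = 0.007244 mg/L.
Mass balance: 0.007244·25.17 = 0.169·Cₑ + 25·0.0027.
Cₑ = (0.1823 − 0.0675) / 0.169 = 0.6795 mg/L.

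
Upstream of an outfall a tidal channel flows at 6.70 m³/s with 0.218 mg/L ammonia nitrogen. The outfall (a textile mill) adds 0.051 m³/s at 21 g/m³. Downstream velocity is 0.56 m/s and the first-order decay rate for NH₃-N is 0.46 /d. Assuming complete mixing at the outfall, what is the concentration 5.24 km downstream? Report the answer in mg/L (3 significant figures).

After complete mixing, C₀ = (0.051·21 + 6.7·0.218) / 6.751 = 0.375 mg/L.
Travel time t = 5240 m / 0.56 m/s = 9357 s = 0.1083 d.
C = 0.375·exp(−0.46·0.1083) = 0.375·0.9514 = 0.3568 mg/L.

0.357 mg/L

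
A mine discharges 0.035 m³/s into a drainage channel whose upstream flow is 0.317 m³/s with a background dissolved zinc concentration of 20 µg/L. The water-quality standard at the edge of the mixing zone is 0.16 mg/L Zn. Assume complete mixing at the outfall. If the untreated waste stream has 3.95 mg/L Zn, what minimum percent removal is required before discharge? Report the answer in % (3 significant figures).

20 µg/L = 0.02 mg/L.
Mass balance: 0.16·0.352 = 0.035·Cₑ + 0.317·0.02.
Cₑ = (0.05632 − 0.00634) / 0.035 = 1.428 mg/L.
Required removal = 1 − 1.428/3.95 = 63.85 %.

63.8 %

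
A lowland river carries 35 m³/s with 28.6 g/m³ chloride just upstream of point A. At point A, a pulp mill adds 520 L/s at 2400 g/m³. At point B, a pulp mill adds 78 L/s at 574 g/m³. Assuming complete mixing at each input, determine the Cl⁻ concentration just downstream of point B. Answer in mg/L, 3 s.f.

64.4 mg/L

520 L/s = 0.52 m³/s.
After input A: C = (35·28.6 + 0.52·2400) / 35.52 = 63.32 mg/L.
78 L/s = 0.078 m³/s.
After input B: C = (35.52·63.32 + 0.078·574) / 35.6 = 64.44 mg/L.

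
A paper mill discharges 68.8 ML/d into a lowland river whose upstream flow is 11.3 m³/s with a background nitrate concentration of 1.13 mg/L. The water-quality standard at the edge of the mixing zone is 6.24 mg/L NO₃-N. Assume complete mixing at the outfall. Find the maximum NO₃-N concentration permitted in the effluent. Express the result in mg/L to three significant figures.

78.8 mg/L

68.8 ML/d = 0.7963 m³/s.
Mass balance: 6.24·12.1 = 0.7963·Cₑ + 11.3·1.13.
Cₑ = (75.48 − 12.77) / 0.7963 = 78.75 mg/L.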